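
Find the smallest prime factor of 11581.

11581 is odd.
Digit sum 16, not divisible by 3.
Ends in 1: not divisible by 5.
7: 11581 = 7·1654 + 3
11: 11581 = 11·1052 + 9
13: 11581 = 13·890 + 11
17: 11581 = 17·681 + 4
19: 11581 = 19·609 + 10
23: 11581 = 23·503 + 12
29: 11581 = 29·399 + 10
31: 11581 = 31·373 + 18
37: 11581 = 37·313

37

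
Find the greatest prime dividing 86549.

86549 = 23 · 3763
3763 = 53 · 71
71 is prime.
So 86549 = 23 · 53 · 71; the largest prime factor is 71.

71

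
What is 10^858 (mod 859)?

10^1 ≡ 10 (mod 859)
10^2 ≡ 10^2 = 100 ≡ 100 (mod 859)
10^4 ≡ 100^2 = 10000 ≡ 551 (mod 859)
10^8 ≡ 551^2 = 303601 ≡ 374 (mod 859)
10^16 ≡ 374^2 = 139876 ≡ 718 (mod 859)
10^32 ≡ 718^2 = 515524 ≡ 124 (mod 859)
10^64 ≡ 124^2 = 15376 ≡ 773 (mod 859)
10^128 ≡ 773^2 = 597529 ≡ 524 (mod 859)
10^256 ≡ 524^2 = 274576 ≡ 555 (mod 859)
10^512 ≡ 555^2 = 308025 ≡ 503 (mod 859)
858 = 512 + 256 + 64 + 16 + 8 + 2 in binary powers of 2.
So 10^858 ≡ 503 · 555 · 773 · 718 · 374 · 100 ≡ 1 (mod 859).
Since the result is 1, base 10 gives no evidence that 859 is composite.

1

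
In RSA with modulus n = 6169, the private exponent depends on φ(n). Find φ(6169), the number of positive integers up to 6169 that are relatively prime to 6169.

5940

Factor: 6169 = 31 · 199.
φ(6169) = (31−1) · (199−1) = 30 · 198 = 5940.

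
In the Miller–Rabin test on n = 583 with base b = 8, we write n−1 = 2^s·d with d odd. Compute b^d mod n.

583 − 1 = 582 = 2^1 · 291, so d = 291.
8^1 ≡ 8 (mod 583)
8^2 ≡ 8^2 = 64 ≡ 64 (mod 583)
8^4 ≡ 64^2 = 4096 ≡ 15 (mod 583)
8^8 ≡ 15^2 = 225 ≡ 225 (mod 583)
8^16 ≡ 225^2 = 50625 ≡ 487 (mod 583)
8^32 ≡ 487^2 = 237169 ≡ 471 (mod 583)
8^64 ≡ 471^2 = 221841 ≡ 301 (mod 583)
8^128 ≡ 301^2 = 90601 ≡ 236 (mod 583)
8^256 ≡ 236^2 = 55696 ≡ 311 (mod 583)
291 = 256 + 32 + 2 + 1 in binary powers of 2.
So 8^291 ≡ 311 · 471 · 64 · 8 ≡ 569 (mod 583).
Squaring chain: 569; never reaches −1, so base 8 is a Miller–Rabin witness that 583 is composite.

569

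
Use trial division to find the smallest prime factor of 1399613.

1399613 is odd.
Digit sum 32, not divisible by 3.
Ends in 3: not divisible by 5.
7: 1399613 = 7·199944 + 5
11: 1399613 = 11·127237 + 6
13: 1399613 = 13·107662 + 7
17: 1399613 = 17·82330 + 3
19: 1399613 = 19·73663 + 16
23: 1399613 = 23·60852 + 17
29: 1399613 = 29·48262 + 15
31: 1399613 = 31·45148 + 25
37: 1399613 = 37·37827 + 14
41: 1399613 = 41·34136 + 37
43: 1399613 = 43·32549 + 6
47: 1399613 = 47·29779

47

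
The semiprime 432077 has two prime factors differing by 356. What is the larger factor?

859

Since p = q + 356, we have 432077 = q(q + 356), so q² + 356q − 432077 = 0.
Discriminant: 356² + 4·432077 = 126736 + 1728308 = 1855044; √1855044 = 1362.
q = (−356 + 1362)/2 = 503, and p = q + 356 = 859.
Check: 503 · 859 = 432077.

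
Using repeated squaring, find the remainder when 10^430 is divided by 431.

1

10^1 ≡ 10 (mod 431)
10^2 ≡ 10^2 = 100 ≡ 100 (mod 431)
10^4 ≡ 100^2 = 10000 ≡ 87 (mod 431)
10^8 ≡ 87^2 = 7569 ≡ 242 (mod 431)
10^16 ≡ 242^2 = 58564 ≡ 379 (mod 431)
10^32 ≡ 379^2 = 143641 ≡ 118 (mod 431)
10^64 ≡ 118^2 = 13924 ≡ 132 (mod 431)
10^128 ≡ 132^2 = 17424 ≡ 184 (mod 431)
10^256 ≡ 184^2 = 33856 ≡ 238 (mod 431)
430 = 256 + 128 + 32 + 8 + 4 + 2 in binary powers of 2.
So 10^430 ≡ 238 · 184 · 118 · 242 · 87 · 100 ≡ 1 (mod 431).
Since the result is 1, base 10 gives no evidence that 431 is composite.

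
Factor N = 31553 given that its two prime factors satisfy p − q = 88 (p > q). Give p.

Since p = q + 88, we have 31553 = q(q + 88), so q² + 88q − 31553 = 0.
Discriminant: 88² + 4·31553 = 7744 + 126212 = 133956; √133956 = 366.
q = (−88 + 366)/2 = 139, and p = q + 88 = 227.
Check: 139 · 227 = 31553.

227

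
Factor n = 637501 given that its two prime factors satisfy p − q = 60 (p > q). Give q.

Since p = q + 60, we have 637501 = q(q + 60), so q² + 60q − 637501 = 0.
Discriminant: 60² + 4·637501 = 3600 + 2550004 = 2553604; √2553604 = 1598.
q = (−60 + 1598)/2 = 769, and p = q + 60 = 829.
Check: 769 · 829 = 637501.

769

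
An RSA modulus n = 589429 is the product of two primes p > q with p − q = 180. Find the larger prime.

Since p = q + 180, we have 589429 = q(q + 180), so q² + 180q − 589429 = 0.
Discriminant: 180² + 4·589429 = 32400 + 2357716 = 2390116; √2390116 = 1546.
q = (−180 + 1546)/2 = 683, and p = q + 180 = 863.
Check: 683 · 863 = 589429.

863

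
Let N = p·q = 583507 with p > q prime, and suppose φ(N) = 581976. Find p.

823

φ(n) = (p−1)(q−1) = n − (p+q) + 1, so p + q = 583507 − 581976 + 1 = 1532.
p and q are the roots of t² − 1532t + 583507 = 0.
Discriminant: 1532² − 4·583507 = 2347024 − 2334028 = 12996; √12996 = 114.
q = (1532 − 114)/2 = 709, p = (1532 + 114)/2 = 823.
Check: 709 · 823 = 583507.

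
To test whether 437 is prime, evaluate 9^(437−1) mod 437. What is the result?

9^1 ≡ 9 (mod 437)
9^2 ≡ 9^2 = 81 ≡ 81 (mod 437)
9^4 ≡ 81^2 = 6561 ≡ 6 (mod 437)
9^8 ≡ 6^2 = 36 ≡ 36 (mod 437)
9^16 ≡ 36^2 = 1296 ≡ 422 (mod 437)
9^32 ≡ 422^2 = 178084 ≡ 225 (mod 437)
9^64 ≡ 225^2 = 50625 ≡ 370 (mod 437)
9^128 ≡ 370^2 = 136900 ≡ 119 (mod 437)
9^256 ≡ 119^2 = 14161 ≡ 177 (mod 437)
436 = 256 + 128 + 32 + 16 + 4 in binary powers of 2.
So 9^436 ≡ 177 · 119 · 225 · 422 · 6 ≡ 234 (mod 437).
Since 234 ≠ 1, base 9 is a Fermat witness: 437 is composite.

234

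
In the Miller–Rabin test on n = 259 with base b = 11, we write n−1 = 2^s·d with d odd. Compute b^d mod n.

36

259 − 1 = 258 = 2^1 · 129, so d = 129.
11^1 ≡ 11 (mod 259)
11^2 ≡ 11^2 = 121 ≡ 121 (mod 259)
11^4 ≡ 121^2 = 14641 ≡ 137 (mod 259)
11^8 ≡ 137^2 = 18769 ≡ 121 (mod 259)
11^16 ≡ 121^2 = 14641 ≡ 137 (mod 259)
11^32 ≡ 137^2 = 18769 ≡ 121 (mod 259)
11^64 ≡ 121^2 = 14641 ≡ 137 (mod 259)
11^128 ≡ 137^2 = 18769 ≡ 121 (mod 259)
129 = 128 + 1 in binary powers of 2.
So 11^129 ≡ 121 · 11 ≡ 36 (mod 259).
Squaring chain: 36; never reaches −1, so base 11 is a Miller–Rabin witness that 259 is composite.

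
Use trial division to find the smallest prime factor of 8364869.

8364869 is odd.
Digit sum 44, not divisible by 3.
Ends in 9: not divisible by 5.
7: 8364869 = 7·1194981 + 2
11: 8364869 = 11·760442 + 7
13: 8364869 = 13·643451 + 6
17: 8364869 = 17·492051 + 2
19: 8364869 = 19·440256 + 5
23: 8364869 = 23·363689 + 22
29: 8364869 = 29·288443 + 22
31: 8364869 = 31·269834 + 15
37: 8364869 = 37·226077 + 20
41: 8364869 = 41·204021 + 8
43: 8364869 = 43·194531 + 36
47: 8364869 = 47·177975 + 44
53: 8364869 = 53·157827 + 38
59: 8364869 = 59·141777 + 26
61: 8364869 = 61·137129

61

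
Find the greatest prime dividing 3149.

67

3149 = 47 · 67
67 is prime.
So 3149 = 47 · 67; the largest prime factor is 67.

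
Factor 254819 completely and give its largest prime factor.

254819 = 37 · 6887
6887 = 71 · 97
97 is prime.
So 254819 = 37 · 71 · 97; the largest prime factor is 97.

97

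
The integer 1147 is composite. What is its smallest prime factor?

1147 is odd.
Digit sum 13, not divisible by 3.
Ends in 7: not divisible by 5.
7: 1147 = 7·163 + 6
11: 1147 = 11·104 + 3
13: 1147 = 13·88 + 3
17: 1147 = 17·67 + 8
19: 1147 = 19·60 + 7
23: 1147 = 23·49 + 20
29: 1147 = 29·39 + 16
31: 1147 = 31·37

31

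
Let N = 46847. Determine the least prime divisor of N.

79

46847 is odd.
Digit sum 29, not divisible by 3.
Ends in 7: not divisible by 5.
7: 46847 = 7·6692 + 3
11: 46847 = 11·4258 + 9
13: 46847 = 13·3603 + 8
17: 46847 = 17·2755 + 12
19: 46847 = 19·2465 + 12
23: 46847 = 23·2036 + 19
29: 46847 = 29·1615 + 12
31: 46847 = 31·1511 + 6
37: 46847 = 37·1266 + 5
41: 46847 = 41·1142 + 25
43: 46847 = 43·1089 + 20
47: 46847 = 47·996 + 35
53: 46847 = 53·883 + 48
59: 46847 = 59·794 + 1
61: 46847 = 61·767 + 60
67: 46847 = 67·699 + 14
71: 46847 = 71·659 + 58
73: 46847 = 73·641 + 54
79: 46847 = 79·593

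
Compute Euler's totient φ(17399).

17136

Factor: 17399 = 127 · 137.
φ(17399) = (127−1) · (137−1) = 126 · 136 = 17136.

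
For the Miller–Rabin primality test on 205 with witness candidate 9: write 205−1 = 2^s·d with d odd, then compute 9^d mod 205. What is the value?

114

205 − 1 = 204 = 2^2 · 51, so d = 51.
9^1 ≡ 9 (mod 205)
9^2 ≡ 9^2 = 81 ≡ 81 (mod 205)
9^4 ≡ 81^2 = 6561 ≡ 1 (mod 205)
9^8 ≡ 1^2 = 1 ≡ 1 (mod 205)
9^16 ≡ 1^2 = 1 ≡ 1 (mod 205)
9^32 ≡ 1^2 = 1 ≡ 1 (mod 205)
51 = 32 + 16 + 2 + 1 in binary powers of 2.
So 9^51 ≡ 1 · 1 · 81 · 9 ≡ 114 (mod 205).
Squaring chain: 114 → 81; never reaches −1, so base 9 is a Miller–Rabin witness that 205 is composite.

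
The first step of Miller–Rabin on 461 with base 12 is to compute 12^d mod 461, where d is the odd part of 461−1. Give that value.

48

461 − 1 = 460 = 2^2 · 115, so d = 115.
12^1 ≡ 12 (mod 461)
12^2 ≡ 12^2 = 144 ≡ 144 (mod 461)
12^4 ≡ 144^2 = 20736 ≡ 452 (mod 461)
12^8 ≡ 452^2 = 204304 ≡ 81 (mod 461)
12^16 ≡ 81^2 = 6561 ≡ 107 (mod 461)
12^32 ≡ 107^2 = 11449 ≡ 385 (mod 461)
12^64 ≡ 385^2 = 148225 ≡ 244 (mod 461)
115 = 64 + 32 + 16 + 2 + 1 in binary powers of 2.
So 12^115 ≡ 244 · 385 · 107 · 144 · 12 ≡ 48 (mod 461).
Squaring chain: 48 → 460; reaches −1, so base 12 does not prove 461 composite.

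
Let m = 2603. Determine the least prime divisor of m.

2603 is odd.
Digit sum 11, not divisible by 3.
Ends in 3: not divisible by 5.
7: 2603 = 7·371 + 6
11: 2603 = 11·236 + 7
13: 2603 = 13·200 + 3
17: 2603 = 17·153 + 2
19: 2603 = 19·137

19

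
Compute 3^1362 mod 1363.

3^1 ≡ 3 (mod 1363)
3^2 ≡ 3^2 = 9 ≡ 9 (mod 1363)
3^4 ≡ 9^2 = 81 ≡ 81 (mod 1363)
3^8 ≡ 81^2 = 6561 ≡ 1109 (mod 1363)
3^16 ≡ 1109^2 = 1229881 ≡ 455 (mod 1363)
3^32 ≡ 455^2 = 207025 ≡ 1212 (mod 1363)
3^64 ≡ 1212^2 = 1468944 ≡ 993 (mod 1363)
3^128 ≡ 993^2 = 986049 ≡ 600 (mod 1363)
3^256 ≡ 600^2 = 360000 ≡ 168 (mod 1363)
3^512 ≡ 168^2 = 28224 ≡ 964 (mod 1363)
3^1024 ≡ 964^2 = 929296 ≡ 1093 (mod 1363)
1362 = 1024 + 256 + 64 + 16 + 2 in binary powers of 2.
So 3^1362 ≡ 1093 · 168 · 993 · 455 · 9 ≡ 760 (mod 1363).
Since 760 ≠ 1, base 3 is a Fermat witness: 1363 is composite.

760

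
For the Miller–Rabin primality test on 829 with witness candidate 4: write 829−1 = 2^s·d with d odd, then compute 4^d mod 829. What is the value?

829 − 1 = 828 = 2^2 · 207, so d = 207.
4^1 ≡ 4 (mod 829)
4^2 ≡ 4^2 = 16 ≡ 16 (mod 829)
4^4 ≡ 16^2 = 256 ≡ 256 (mod 829)
4^8 ≡ 256^2 = 65536 ≡ 45 (mod 829)
4^16 ≡ 45^2 = 2025 ≡ 367 (mod 829)
4^32 ≡ 367^2 = 134689 ≡ 391 (mod 829)
4^64 ≡ 391^2 = 152881 ≡ 345 (mod 829)
4^128 ≡ 345^2 = 119025 ≡ 478 (mod 829)
207 = 128 + 64 + 8 + 4 + 2 + 1 in binary powers of 2.
So 4^207 ≡ 478 · 345 · 45 · 256 · 16 · 4 ≡ 828 (mod 829).
Since 4^d ≡ 828 (mod 829), base 4 does not prove 829 composite.

828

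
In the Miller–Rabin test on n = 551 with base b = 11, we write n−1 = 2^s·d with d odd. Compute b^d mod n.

520

551 − 1 = 550 = 2^1 · 275, so d = 275.
11^1 ≡ 11 (mod 551)
11^2 ≡ 11^2 = 121 ≡ 121 (mod 551)
11^4 ≡ 121^2 = 14641 ≡ 315 (mod 551)
11^8 ≡ 315^2 = 99225 ≡ 45 (mod 551)
11^16 ≡ 45^2 = 2025 ≡ 372 (mod 551)
11^32 ≡ 372^2 = 138384 ≡ 83 (mod 551)
11^64 ≡ 83^2 = 6889 ≡ 277 (mod 551)
11^128 ≡ 277^2 = 76729 ≡ 140 (mod 551)
11^256 ≡ 140^2 = 19600 ≡ 315 (mod 551)
275 = 256 + 16 + 2 + 1 in binary powers of 2.
So 11^275 ≡ 315 · 372 · 121 · 11 ≡ 520 (mod 551).
Squaring chain: 520; never reaches −1, so base 11 is a Miller–Rabin witness that 551 is composite.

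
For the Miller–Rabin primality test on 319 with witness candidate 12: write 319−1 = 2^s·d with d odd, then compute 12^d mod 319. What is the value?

319 − 1 = 318 = 2^1 · 159, so d = 159.
12^1 ≡ 12 (mod 319)
12^2 ≡ 12^2 = 144 ≡ 144 (mod 319)
12^4 ≡ 144^2 = 20736 ≡ 1 (mod 319)
12^8 ≡ 1^2 = 1 ≡ 1 (mod 319)
12^16 ≡ 1^2 = 1 ≡ 1 (mod 319)
12^32 ≡ 1^2 = 1 ≡ 1 (mod 319)
12^64 ≡ 1^2 = 1 ≡ 1 (mod 319)
12^128 ≡ 1^2 = 1 ≡ 1 (mod 319)
159 = 128 + 16 + 8 + 4 + 2 + 1 in binary powers of 2.
So 12^159 ≡ 1 · 1 · 1 · 1 · 144 · 12 ≡ 133 (mod 319).
Squaring chain: 133; never reaches −1, so base 12 is a Miller–Rabin witness that 319 is composite.

133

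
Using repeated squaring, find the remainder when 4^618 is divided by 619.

1

4^1 ≡ 4 (mod 619)
4^2 ≡ 4^2 = 16 ≡ 16 (mod 619)
4^4 ≡ 16^2 = 256 ≡ 256 (mod 619)
4^8 ≡ 256^2 = 65536 ≡ 541 (mod 619)
4^16 ≡ 541^2 = 292681 ≡ 513 (mod 619)
4^32 ≡ 513^2 = 263169 ≡ 94 (mod 619)
4^64 ≡ 94^2 = 8836 ≡ 170 (mod 619)
4^128 ≡ 170^2 = 28900 ≡ 426 (mod 619)
4^256 ≡ 426^2 = 181476 ≡ 109 (mod 619)
4^512 ≡ 109^2 = 11881 ≡ 120 (mod 619)
618 = 512 + 64 + 32 + 8 + 2 in binary powers of 2.
So 4^618 ≡ 120 · 170 · 94 · 541 · 16 ≡ 1 (mod 619).
Since the result is 1, base 4 gives no evidence that 619 is composite.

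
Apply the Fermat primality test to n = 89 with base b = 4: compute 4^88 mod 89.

1

4^1 ≡ 4 (mod 89)
4^2 ≡ 4^2 = 16 ≡ 16 (mod 89)
4^4 ≡ 16^2 = 256 ≡ 78 (mod 89)
4^8 ≡ 78^2 = 6084 ≡ 32 (mod 89)
4^16 ≡ 32^2 = 1024 ≡ 45 (mod 89)
4^32 ≡ 45^2 = 2025 ≡ 67 (mod 89)
4^64 ≡ 67^2 = 4489 ≡ 39 (mod 89)
88 = 64 + 16 + 8 in binary powers of 2.
So 4^88 ≡ 39 · 45 · 32 ≡ 1 (mod 89).
Since the result is 1, base 4 gives no evidence that 89 is composite.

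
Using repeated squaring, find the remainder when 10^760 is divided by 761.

10^1 ≡ 10 (mod 761)
10^2 ≡ 10^2 = 100 ≡ 100 (mod 761)
10^4 ≡ 100^2 = 10000 ≡ 107 (mod 761)
10^8 ≡ 107^2 = 11449 ≡ 34 (mod 761)
10^16 ≡ 34^2 = 1156 ≡ 395 (mod 761)
10^32 ≡ 395^2 = 156025 ≡ 20 (mod 761)
10^64 ≡ 20^2 = 400 ≡ 400 (mod 761)
10^128 ≡ 400^2 = 160000 ≡ 190 (mod 761)
10^256 ≡ 190^2 = 36100 ≡ 333 (mod 761)
10^512 ≡ 333^2 = 110889 ≡ 544 (mod 761)
760 = 512 + 128 + 64 + 32 + 16 + 8 in binary powers of 2.
So 10^760 ≡ 544 · 190 · 400 · 20 · 395 · 34 ≡ 1 (mod 761).
Since the result is 1, base 10 gives no evidence that 761 is composite.

1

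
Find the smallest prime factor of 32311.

79

32311 is odd.
Digit sum 10, not divisible by 3.
Ends in 1: not divisible by 5.
7: 32311 = 7·4615 + 6
11: 32311 = 11·2937 + 4
13: 32311 = 13·2485 + 6
17: 32311 = 17·1900 + 11
19: 32311 = 19·1700 + 11
23: 32311 = 23·1404 + 19
29: 32311 = 29·1114 + 5
31: 32311 = 31·1042 + 9
37: 32311 = 37·873 + 10
41: 32311 = 41·788 + 3
43: 32311 = 43·751 + 18
47: 32311 = 47·687 + 22
53: 32311 = 53·609 + 34
59: 32311 = 59·547 + 38
61: 32311 = 61·529 + 42
67: 32311 = 67·482 + 17
71: 32311 = 71·455 + 6
73: 32311 = 73·442 + 45
79: 32311 = 79·409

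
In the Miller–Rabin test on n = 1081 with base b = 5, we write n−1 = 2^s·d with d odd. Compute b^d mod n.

608

1081 − 1 = 1080 = 2^3 · 135, so d = 135.
5^1 ≡ 5 (mod 1081)
5^2 ≡ 5^2 = 25 ≡ 25 (mod 1081)
5^4 ≡ 25^2 = 625 ≡ 625 (mod 1081)
5^8 ≡ 625^2 = 390625 ≡ 384 (mod 1081)
5^16 ≡ 384^2 = 147456 ≡ 440 (mod 1081)
5^32 ≡ 440^2 = 193600 ≡ 101 (mod 1081)
5^64 ≡ 101^2 = 10201 ≡ 472 (mod 1081)
5^128 ≡ 472^2 = 222784 ≡ 98 (mod 1081)
135 = 128 + 4 + 2 + 1 in binary powers of 2.
So 5^135 ≡ 98 · 625 · 25 · 5 ≡ 608 (mod 1081).
Squaring chain: 608 → 1043 → 363; never reaches −1, so base 5 is a Miller–Rabin witness that 1081 is composite.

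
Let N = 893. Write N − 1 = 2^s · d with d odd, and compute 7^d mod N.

893 − 1 = 892 = 2^2 · 223, so d = 223.
7^1 ≡ 7 (mod 893)
7^2 ≡ 7^2 = 49 ≡ 49 (mod 893)
7^4 ≡ 49^2 = 2401 ≡ 615 (mod 893)
7^8 ≡ 615^2 = 378225 ≡ 486 (mod 893)
7^16 ≡ 486^2 = 236196 ≡ 444 (mod 893)
7^32 ≡ 444^2 = 197136 ≡ 676 (mod 893)
7^64 ≡ 676^2 = 456976 ≡ 653 (mod 893)
7^128 ≡ 653^2 = 426409 ≡ 448 (mod 893)
223 = 128 + 64 + 16 + 8 + 4 + 2 + 1 in binary powers of 2.
So 7^223 ≡ 448 · 653 · 444 · 486 · 615 · 49 · 7 ≡ 444 (mod 893).
Squaring chain: 444 → 676; never reaches −1, so base 7 is a Miller–Rabin witness that 893 is composite.

444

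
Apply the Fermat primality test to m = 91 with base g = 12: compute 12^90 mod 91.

12^1 ≡ 12 (mod 91)
12^2 ≡ 12^2 = 144 ≡ 53 (mod 91)
12^4 ≡ 53^2 = 2809 ≡ 79 (mod 91)
12^8 ≡ 79^2 = 6241 ≡ 53 (mod 91)
12^16 ≡ 53^2 = 2809 ≡ 79 (mod 91)
12^32 ≡ 79^2 = 6241 ≡ 53 (mod 91)
12^64 ≡ 53^2 = 2809 ≡ 79 (mod 91)
90 = 64 + 16 + 8 + 2 in binary powers of 2.
So 12^90 ≡ 79 · 79 · 53 · 53 ≡ 1 (mod 91).
Since the result is 1, base 12 gives no evidence that 91 is composite.

1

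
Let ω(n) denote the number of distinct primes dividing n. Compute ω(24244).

4

24244 = 2^2 · 6061
6061 = 11 · 551
551 = 19 · 29
24244 = 2^2 · 11 · 19 · 29, which has 4 distinct prime factors.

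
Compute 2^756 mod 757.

1

2^1 ≡ 2 (mod 757)
2^2 ≡ 2^2 = 4 ≡ 4 (mod 757)
2^4 ≡ 4^2 = 16 ≡ 16 (mod 757)
2^8 ≡ 16^2 = 256 ≡ 256 (mod 757)
2^16 ≡ 256^2 = 65536 ≡ 434 (mod 757)
2^32 ≡ 434^2 = 188356 ≡ 620 (mod 757)
2^64 ≡ 620^2 = 384400 ≡ 601 (mod 757)
2^128 ≡ 601^2 = 361201 ≡ 112 (mod 757)
2^256 ≡ 112^2 = 12544 ≡ 432 (mod 757)
2^512 ≡ 432^2 = 186624 ≡ 402 (mod 757)
756 = 512 + 128 + 64 + 32 + 16 + 4 in binary powers of 2.
So 2^756 ≡ 402 · 112 · 601 · 620 · 434 · 16 ≡ 1 (mod 757).
Since the result is 1, base 2 gives no evidence that 757 is composite.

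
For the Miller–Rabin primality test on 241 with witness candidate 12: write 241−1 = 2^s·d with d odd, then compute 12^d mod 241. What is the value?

241 − 1 = 240 = 2^4 · 15, so d = 15.
12^1 ≡ 12 (mod 241)
12^2 ≡ 12^2 = 144 ≡ 144 (mod 241)
12^4 ≡ 144^2 = 20736 ≡ 10 (mod 241)
12^8 ≡ 10^2 = 100 ≡ 100 (mod 241)
15 = 8 + 4 + 2 + 1 in binary powers of 2.
So 12^15 ≡ 100 · 10 · 144 · 12 ≡ 30 (mod 241).
Squaring chain: 30 → 177 → 240 → 1; reaches −1, so base 12 does not prove 241 composite.

30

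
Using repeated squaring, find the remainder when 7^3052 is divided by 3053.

7^1 ≡ 7 (mod 3053)
7^2 ≡ 7^2 = 49 ≡ 49 (mod 3053)
7^4 ≡ 49^2 = 2401 ≡ 2401 (mod 3053)
7^8 ≡ 2401^2 = 5764801 ≡ 737 (mod 3053)
7^16 ≡ 737^2 = 543169 ≡ 2788 (mod 3053)
7^32 ≡ 2788^2 = 7772944 ≡ 6 (mod 3053)
7^64 ≡ 6^2 = 36 ≡ 36 (mod 3053)
7^128 ≡ 36^2 = 1296 ≡ 1296 (mod 3053)
7^256 ≡ 1296^2 = 1679616 ≡ 466 (mod 3053)
7^512 ≡ 466^2 = 217156 ≡ 393 (mod 3053)
7^1024 ≡ 393^2 = 154449 ≡ 1799 (mod 3053)
7^2048 ≡ 1799^2 = 3236401 ≡ 221 (mod 3053)
3052 = 2048 + 512 + 256 + 128 + 64 + 32 + 8 + 4 in binary powers of 2.
So 7^3052 ≡ 221 · 393 · 466 · 1296 · 36 · 6 · 737 · 2401 ≡ 767 (mod 3053).
Since 767 ≠ 1, base 7 is a Fermat witness: 3053 is composite.

767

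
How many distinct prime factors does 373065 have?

6

373065 = 3 · 124355
124355 = 5 · 24871
24871 = 7 · 3553
3553 = 11 · 323
323 = 17 · 19
373065 = 3 · 5 · 7 · 11 · 17 · 19, which has 6 distinct prime factors.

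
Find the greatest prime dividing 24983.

83

24983 = 7 · 3569
3569 = 43 · 83
83 is prime.
So 24983 = 7 · 43 · 83; the largest prime factor is 83.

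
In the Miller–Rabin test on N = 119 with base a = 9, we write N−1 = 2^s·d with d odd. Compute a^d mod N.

32

119 − 1 = 118 = 2^1 · 59, so d = 59.
9^1 ≡ 9 (mod 119)
9^2 ≡ 9^2 = 81 ≡ 81 (mod 119)
9^4 ≡ 81^2 = 6561 ≡ 16 (mod 119)
9^8 ≡ 16^2 = 256 ≡ 18 (mod 119)
9^16 ≡ 18^2 = 324 ≡ 86 (mod 119)
9^32 ≡ 86^2 = 7396 ≡ 18 (mod 119)
59 = 32 + 16 + 8 + 2 + 1 in binary powers of 2.
So 9^59 ≡ 18 · 86 · 18 · 81 · 9 ≡ 32 (mod 119).
Squaring chain: 32; never reaches −1, so base 9 is a Miller–Rabin witness that 119 is composite.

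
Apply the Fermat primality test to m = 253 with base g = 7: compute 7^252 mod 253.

7^1 ≡ 7 (mod 253)
7^2 ≡ 7^2 = 49 ≡ 49 (mod 253)
7^4 ≡ 49^2 = 2401 ≡ 124 (mod 253)
7^8 ≡ 124^2 = 15376 ≡ 196 (mod 253)
7^16 ≡ 196^2 = 38416 ≡ 213 (mod 253)
7^32 ≡ 213^2 = 45369 ≡ 82 (mod 253)
7^64 ≡ 82^2 = 6724 ≡ 146 (mod 253)
7^128 ≡ 146^2 = 21316 ≡ 64 (mod 253)
252 = 128 + 64 + 32 + 16 + 8 + 4 in binary powers of 2.
So 7^252 ≡ 64 · 146 · 82 · 213 · 196 · 124 ≡ 82 (mod 253).
Since 82 ≠ 1, base 7 is a Fermat witness: 253 is composite.

82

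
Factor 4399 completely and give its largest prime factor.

4399 = 53 · 83
83 is prime.
So 4399 = 53 · 83; the largest prime factor is 83.

83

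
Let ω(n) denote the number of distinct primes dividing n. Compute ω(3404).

3404 = 2^2 · 851
851 = 23 · 37
3404 = 2^2 · 23 · 37, which has 3 distinct prime factors.

3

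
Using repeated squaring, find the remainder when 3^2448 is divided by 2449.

3^1 ≡ 3 (mod 2449)
3^2 ≡ 3^2 = 9 ≡ 9 (mod 2449)
3^4 ≡ 9^2 = 81 ≡ 81 (mod 2449)
3^8 ≡ 81^2 = 6561 ≡ 1663 (mod 2449)
3^16 ≡ 1663^2 = 2765569 ≡ 648 (mod 2449)
3^32 ≡ 648^2 = 419904 ≡ 1125 (mod 2449)
3^64 ≡ 1125^2 = 1265625 ≡ 1941 (mod 2449)
3^128 ≡ 1941^2 = 3767481 ≡ 919 (mod 2449)
3^256 ≡ 919^2 = 844561 ≡ 2105 (mod 2449)
3^512 ≡ 2105^2 = 4431025 ≡ 784 (mod 2449)
3^1024 ≡ 784^2 = 614656 ≡ 2406 (mod 2449)
3^2048 ≡ 2406^2 = 5788836 ≡ 1849 (mod 2449)
2448 = 2048 + 256 + 128 + 16 in binary powers of 2.
So 3^2448 ≡ 1849 · 2105 · 919 · 648 ≡ 283 (mod 2449).
Since 283 ≠ 1, base 3 is a Fermat witness: 2449 is composite.

283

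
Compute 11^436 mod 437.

11^1 ≡ 11 (mod 437)
11^2 ≡ 11^2 = 121 ≡ 121 (mod 437)
11^4 ≡ 121^2 = 14641 ≡ 220 (mod 437)
11^8 ≡ 220^2 = 48400 ≡ 330 (mod 437)
11^16 ≡ 330^2 = 108900 ≡ 87 (mod 437)
11^32 ≡ 87^2 = 7569 ≡ 140 (mod 437)
11^64 ≡ 140^2 = 19600 ≡ 372 (mod 437)
11^128 ≡ 372^2 = 138384 ≡ 292 (mod 437)
11^256 ≡ 292^2 = 85264 ≡ 49 (mod 437)
436 = 256 + 128 + 32 + 16 + 4 in binary powers of 2.
So 11^436 ≡ 49 · 292 · 140 · 87 · 220 ≡ 315 (mod 437).
Since 315 ≠ 1, base 11 is a Fermat witness: 437 is composite.

315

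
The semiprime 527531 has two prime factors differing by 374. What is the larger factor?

937

Since p = q + 374, we have 527531 = q(q + 374), so q² + 374q − 527531 = 0.
Discriminant: 374² + 4·527531 = 139876 + 2110124 = 2250000; √2250000 = 1500.
q = (−374 + 1500)/2 = 563, and p = q + 374 = 937.
Check: 563 · 937 = 527531.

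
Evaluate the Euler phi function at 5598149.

5503680

Factor: 5598149 = 157 · 181 · 197.
φ(5598149) = (157−1) · (181−1) · (197−1) = 156 · 180 · 196 = 5503680.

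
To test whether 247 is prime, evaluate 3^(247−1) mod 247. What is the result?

144

3^1 ≡ 3 (mod 247)
3^2 ≡ 3^2 = 9 ≡ 9 (mod 247)
3^4 ≡ 9^2 = 81 ≡ 81 (mod 247)
3^8 ≡ 81^2 = 6561 ≡ 139 (mod 247)
3^16 ≡ 139^2 = 19321 ≡ 55 (mod 247)
3^32 ≡ 55^2 = 3025 ≡ 61 (mod 247)
3^64 ≡ 61^2 = 3721 ≡ 16 (mod 247)
3^128 ≡ 16^2 = 256 ≡ 9 (mod 247)
246 = 128 + 64 + 32 + 16 + 4 + 2 in binary powers of 2.
So 3^246 ≡ 9 · 16 · 61 · 55 · 81 · 9 ≡ 144 (mod 247).
Since 144 ≠ 1, base 3 is a Fermat witness: 247 is composite.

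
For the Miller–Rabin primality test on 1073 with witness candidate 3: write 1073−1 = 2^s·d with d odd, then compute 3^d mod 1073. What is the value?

363

1073 − 1 = 1072 = 2^4 · 67, so d = 67.
3^1 ≡ 3 (mod 1073)
3^2 ≡ 3^2 = 9 ≡ 9 (mod 1073)
3^4 ≡ 9^2 = 81 ≡ 81 (mod 1073)
3^8 ≡ 81^2 = 6561 ≡ 123 (mod 1073)
3^16 ≡ 123^2 = 15129 ≡ 107 (mod 1073)
3^32 ≡ 107^2 = 11449 ≡ 719 (mod 1073)
3^64 ≡ 719^2 = 516961 ≡ 848 (mod 1073)
67 = 64 + 2 + 1 in binary powers of 2.
So 3^67 ≡ 848 · 9 · 3 ≡ 363 (mod 1073).
Squaring chain: 363 → 863 → 107 → 719; never reaches −1, so base 3 is a Miller–Rabin witness that 1073 is composite.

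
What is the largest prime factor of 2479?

2479 = 37 · 67
67 is prime.
So 2479 = 37 · 67; the largest prime factor is 67.

67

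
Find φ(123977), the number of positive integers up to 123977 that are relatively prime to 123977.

104544

Factor: 123977 = 7 · 89 · 199.
φ(123977) = (7−1) · (89−1) · (199−1) = 6 · 88 · 198 = 104544.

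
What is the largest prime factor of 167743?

167743 = 43 · 3901
3901 = 47 · 83
83 is prime.
So 167743 = 43 · 47 · 83; the largest prime factor is 83.

83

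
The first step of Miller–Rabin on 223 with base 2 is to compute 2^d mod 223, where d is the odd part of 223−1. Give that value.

223 − 1 = 222 = 2^1 · 111, so d = 111.
2^1 ≡ 2 (mod 223)
2^2 ≡ 2^2 = 4 ≡ 4 (mod 223)
2^4 ≡ 4^2 = 16 ≡ 16 (mod 223)
2^8 ≡ 16^2 = 256 ≡ 33 (mod 223)
2^16 ≡ 33^2 = 1089 ≡ 197 (mod 223)
2^32 ≡ 197^2 = 38809 ≡ 7 (mod 223)
2^64 ≡ 7^2 = 49 ≡ 49 (mod 223)
111 = 64 + 32 + 8 + 4 + 2 + 1 in binary powers of 2.
So 2^111 ≡ 49 · 7 · 33 · 16 · 4 · 2 ≡ 1 (mod 223).
Since 2^d ≡ 1 (mod 223), base 2 does not prove 223 composite.

1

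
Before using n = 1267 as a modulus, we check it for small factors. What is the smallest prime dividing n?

7

1267 is odd.
Digit sum 16, not divisible by 3.
Ends in 7: not divisible by 5.
7: 1267 = 7·181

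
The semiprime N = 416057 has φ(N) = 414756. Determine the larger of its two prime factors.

φ(n) = (p−1)(q−1) = n − (p+q) + 1, so p + q = 416057 − 414756 + 1 = 1302.
p and q are the roots of t² − 1302t + 416057 = 0.
Discriminant: 1302² − 4·416057 = 1695204 − 1664228 = 30976; √30976 = 176.
q = (1302 − 176)/2 = 563, p = (1302 + 176)/2 = 739.
Check: 563 · 739 = 416057.

739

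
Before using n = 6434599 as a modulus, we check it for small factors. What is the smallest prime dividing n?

59

6434599 is odd.
Digit sum 40, not divisible by 3.
Ends in 9: not divisible by 5.
7: 6434599 = 7·919228 + 3
11: 6434599 = 11·584963 + 6
13: 6434599 = 13·494969 + 2
17: 6434599 = 17·378505 + 14
19: 6434599 = 19·338663 + 2
23: 6434599 = 23·279765 + 4
29: 6434599 = 29·221882 + 21
31: 6434599 = 31·207567 + 22
37: 6434599 = 37·173908 + 3
41: 6434599 = 41·156941 + 18
43: 6434599 = 43·149641 + 36
47: 6434599 = 47·136906 + 17
53: 6434599 = 53·121407 + 28
59: 6434599 = 59·109061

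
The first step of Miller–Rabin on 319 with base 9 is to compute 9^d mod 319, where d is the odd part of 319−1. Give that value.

5

319 − 1 = 318 = 2^1 · 159, so d = 159.
9^1 ≡ 9 (mod 319)
9^2 ≡ 9^2 = 81 ≡ 81 (mod 319)
9^4 ≡ 81^2 = 6561 ≡ 181 (mod 319)
9^8 ≡ 181^2 = 32761 ≡ 223 (mod 319)
9^16 ≡ 223^2 = 49729 ≡ 284 (mod 319)
9^32 ≡ 284^2 = 80656 ≡ 268 (mod 319)
9^64 ≡ 268^2 = 71824 ≡ 49 (mod 319)
9^128 ≡ 49^2 = 2401 ≡ 168 (mod 319)
159 = 128 + 16 + 8 + 4 + 2 + 1 in binary powers of 2.
So 9^159 ≡ 168 · 284 · 223 · 181 · 81 · 9 ≡ 5 (mod 319).
Squaring chain: 5; never reaches −1, so base 9 is a Miller–Rabin witness that 319 is composite.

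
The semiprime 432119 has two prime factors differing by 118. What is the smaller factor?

Since p = q + 118, we have 432119 = q(q + 118), so q² + 118q − 432119 = 0.
Discriminant: 118² + 4·432119 = 13924 + 1728476 = 1742400; √1742400 = 1320.
q = (−118 + 1320)/2 = 601, and p = q + 118 = 719.
Check: 601 · 719 = 432119.

601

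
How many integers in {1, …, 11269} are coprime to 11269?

Factor: 11269 = 59 · 191.
φ(11269) = (59−1) · (191−1) = 58 · 190 = 11020.

11020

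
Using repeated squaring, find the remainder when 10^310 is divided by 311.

1

10^1 ≡ 10 (mod 311)
10^2 ≡ 10^2 = 100 ≡ 100 (mod 311)
10^4 ≡ 100^2 = 10000 ≡ 48 (mod 311)
10^8 ≡ 48^2 = 2304 ≡ 127 (mod 311)
10^16 ≡ 127^2 = 16129 ≡ 268 (mod 311)
10^32 ≡ 268^2 = 71824 ≡ 294 (mod 311)
10^64 ≡ 294^2 = 86436 ≡ 289 (mod 311)
10^128 ≡ 289^2 = 83521 ≡ 173 (mod 311)
10^256 ≡ 173^2 = 29929 ≡ 73 (mod 311)
310 = 256 + 32 + 16 + 4 + 2 in binary powers of 2.
So 10^310 ≡ 73 · 294 · 268 · 48 · 100 ≡ 1 (mod 311).
Since the result is 1, base 10 gives no evidence that 311 is composite.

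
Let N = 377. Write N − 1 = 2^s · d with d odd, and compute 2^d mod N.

345

377 − 1 = 376 = 2^3 · 47, so d = 47.
2^1 ≡ 2 (mod 377)
2^2 ≡ 2^2 = 4 ≡ 4 (mod 377)
2^4 ≡ 4^2 = 16 ≡ 16 (mod 377)
2^8 ≡ 16^2 = 256 ≡ 256 (mod 377)
2^16 ≡ 256^2 = 65536 ≡ 315 (mod 377)
2^32 ≡ 315^2 = 99225 ≡ 74 (mod 377)
47 = 32 + 8 + 4 + 2 + 1 in binary powers of 2.
So 2^47 ≡ 74 · 256 · 16 · 4 · 2 ≡ 345 (mod 377).
Squaring chain: 345 → 270 → 139; never reaches −1, so base 2 is a Miller–Rabin witness that 377 is composite.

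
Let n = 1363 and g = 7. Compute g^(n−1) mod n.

545

7^1 ≡ 7 (mod 1363)
7^2 ≡ 7^2 = 49 ≡ 49 (mod 1363)
7^4 ≡ 49^2 = 2401 ≡ 1038 (mod 1363)
7^8 ≡ 1038^2 = 1077444 ≡ 674 (mod 1363)
7^16 ≡ 674^2 = 454276 ≡ 397 (mod 1363)
7^32 ≡ 397^2 = 157609 ≡ 864 (mod 1363)
7^64 ≡ 864^2 = 746496 ≡ 935 (mod 1363)
7^128 ≡ 935^2 = 874225 ≡ 542 (mod 1363)
7^256 ≡ 542^2 = 293764 ≡ 719 (mod 1363)
7^512 ≡ 719^2 = 516961 ≡ 384 (mod 1363)
7^1024 ≡ 384^2 = 147456 ≡ 252 (mod 1363)
1362 = 1024 + 256 + 64 + 16 + 2 in binary powers of 2.
So 7^1362 ≡ 252 · 719 · 935 · 397 · 49 ≡ 545 (mod 1363).
Since 545 ≠ 1, base 7 is a Fermat witness: 1363 is composite.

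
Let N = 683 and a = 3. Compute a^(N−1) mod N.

1

3^1 ≡ 3 (mod 683)
3^2 ≡ 3^2 = 9 ≡ 9 (mod 683)
3^4 ≡ 9^2 = 81 ≡ 81 (mod 683)
3^8 ≡ 81^2 = 6561 ≡ 414 (mod 683)
3^16 ≡ 414^2 = 171396 ≡ 646 (mod 683)
3^32 ≡ 646^2 = 417316 ≡ 3 (mod 683)
3^64 ≡ 3^2 = 9 ≡ 9 (mod 683)
3^128 ≡ 9^2 = 81 ≡ 81 (mod 683)
3^256 ≡ 81^2 = 6561 ≡ 414 (mod 683)
3^512 ≡ 414^2 = 171396 ≡ 646 (mod 683)
682 = 512 + 128 + 32 + 8 + 2 in binary powers of 2.
So 3^682 ≡ 646 · 81 · 3 · 414 · 9 ≡ 1 (mod 683).
Since the result is 1, base 3 gives no evidence that 683 is composite.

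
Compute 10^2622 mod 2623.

735

10^1 ≡ 10 (mod 2623)
10^2 ≡ 10^2 = 100 ≡ 100 (mod 2623)
10^4 ≡ 100^2 = 10000 ≡ 2131 (mod 2623)
10^8 ≡ 2131^2 = 4541161 ≡ 748 (mod 2623)
10^16 ≡ 748^2 = 559504 ≡ 805 (mod 2623)
10^32 ≡ 805^2 = 648025 ≡ 144 (mod 2623)
10^64 ≡ 144^2 = 20736 ≡ 2375 (mod 2623)
10^128 ≡ 2375^2 = 5640625 ≡ 1175 (mod 2623)
10^256 ≡ 1175^2 = 1380625 ≡ 927 (mod 2623)
10^512 ≡ 927^2 = 859329 ≡ 1608 (mod 2623)
10^1024 ≡ 1608^2 = 2585664 ≡ 2009 (mod 2623)
10^2048 ≡ 2009^2 = 4036081 ≡ 1907 (mod 2623)
2622 = 2048 + 512 + 32 + 16 + 8 + 4 + 2 in binary powers of 2.
So 10^2622 ≡ 1907 · 1608 · 144 · 805 · 748 · 2131 · 100 ≡ 735 (mod 2623).
Since 735 ≠ 1, base 10 is a Fermat witness: 2623 is composite.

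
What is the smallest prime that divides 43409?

83

43409 is odd.
Digit sum 20, not divisible by 3.
Ends in 9: not divisible by 5.
7: 43409 = 7·6201 + 2
11: 43409 = 11·3946 + 3
13: 43409 = 13·3339 + 2
17: 43409 = 17·2553 + 8
19: 43409 = 19·2284 + 13
23: 43409 = 23·1887 + 8
29: 43409 = 29·1496 + 25
31: 43409 = 31·1400 + 9
37: 43409 = 37·1173 + 8
41: 43409 = 41·1058 + 31
43: 43409 = 43·1009 + 22
47: 43409 = 47·923 + 28
53: 43409 = 53·819 + 2
59: 43409 = 59·735 + 44
61: 43409 = 61·711 + 38
67: 43409 = 67·647 + 60
71: 43409 = 71·611 + 28
73: 43409 = 73·594 + 47
79: 43409 = 79·549 + 38
83: 43409 = 83·523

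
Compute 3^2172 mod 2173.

122

3^1 ≡ 3 (mod 2173)
3^2 ≡ 3^2 = 9 ≡ 9 (mod 2173)
3^4 ≡ 9^2 = 81 ≡ 81 (mod 2173)
3^8 ≡ 81^2 = 6561 ≡ 42 (mod 2173)
3^16 ≡ 42^2 = 1764 ≡ 1764 (mod 2173)
3^32 ≡ 1764^2 = 3111696 ≡ 2133 (mod 2173)
3^64 ≡ 2133^2 = 4549689 ≡ 1600 (mod 2173)
3^128 ≡ 1600^2 = 2560000 ≡ 206 (mod 2173)
3^256 ≡ 206^2 = 42436 ≡ 1149 (mod 2173)
3^512 ≡ 1149^2 = 1320201 ≡ 1190 (mod 2173)
3^1024 ≡ 1190^2 = 1416100 ≡ 1477 (mod 2173)
3^2048 ≡ 1477^2 = 2181529 ≡ 2010 (mod 2173)
2172 = 2048 + 64 + 32 + 16 + 8 + 4 in binary powers of 2.
So 3^2172 ≡ 2010 · 1600 · 2133 · 1764 · 42 · 81 ≡ 122 (mod 2173).
Since 122 ≠ 1, base 3 is a Fermat witness: 2173 is composite.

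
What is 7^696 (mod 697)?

7^1 ≡ 7 (mod 697)
7^2 ≡ 7^2 = 49 ≡ 49 (mod 697)
7^4 ≡ 49^2 = 2401 ≡ 310 (mod 697)
7^8 ≡ 310^2 = 96100 ≡ 611 (mod 697)
7^16 ≡ 611^2 = 373321 ≡ 426 (mod 697)
7^32 ≡ 426^2 = 181476 ≡ 256 (mod 697)
7^64 ≡ 256^2 = 65536 ≡ 18 (mod 697)
7^128 ≡ 18^2 = 324 ≡ 324 (mod 697)
7^256 ≡ 324^2 = 104976 ≡ 426 (mod 697)
7^512 ≡ 426^2 = 181476 ≡ 256 (mod 697)
696 = 512 + 128 + 32 + 16 + 8 in binary powers of 2.
So 7^696 ≡ 256 · 324 · 256 · 426 · 611 ≡ 16 (mod 697).
Since 16 ≠ 1, base 7 is a Fermat witness: 697 is composite.

16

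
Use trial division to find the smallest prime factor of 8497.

8497 is odd.
Digit sum 28, not divisible by 3.
Ends in 7: not divisible by 5.
7: 8497 = 7·1213 + 6
11: 8497 = 11·772 + 5
13: 8497 = 13·653 + 8
17: 8497 = 17·499 + 14
19: 8497 = 19·447 + 4
23: 8497 = 23·369 + 10
29: 8497 = 29·293

29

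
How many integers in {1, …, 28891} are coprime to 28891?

28552

Factor: 28891 = 167 · 173.
φ(28891) = (167−1) · (173−1) = 166 · 172 = 28552.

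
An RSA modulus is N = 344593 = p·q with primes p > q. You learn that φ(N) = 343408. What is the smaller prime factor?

φ(n) = (p−1)(q−1) = n − (p+q) + 1, so p + q = 344593 − 343408 + 1 = 1186.
p and q are the roots of t² − 1186t + 344593 = 0.
Discriminant: 1186² − 4·344593 = 1406596 − 1378372 = 28224; √28224 = 168.
q = (1186 − 168)/2 = 509, p = (1186 + 168)/2 = 677.
Check: 509 · 677 = 344593.

509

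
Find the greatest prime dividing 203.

29

203 = 7 · 29
29 is prime.
So 203 = 7 · 29; the largest prime factor is 29.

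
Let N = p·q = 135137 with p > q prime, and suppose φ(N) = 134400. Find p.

401

φ(n) = (p−1)(q−1) = n − (p+q) + 1, so p + q = 135137 − 134400 + 1 = 738.
p and q are the roots of t² − 738t + 135137 = 0.
Discriminant: 738² − 4·135137 = 544644 − 540548 = 4096; √4096 = 64.
q = (738 − 64)/2 = 337, p = (738 + 64)/2 = 401.
Check: 337 · 401 = 135137.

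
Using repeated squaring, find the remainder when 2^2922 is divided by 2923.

2^1 ≡ 2 (mod 2923)
2^2 ≡ 2^2 = 4 ≡ 4 (mod 2923)
2^4 ≡ 4^2 = 16 ≡ 16 (mod 2923)
2^8 ≡ 16^2 = 256 ≡ 256 (mod 2923)
2^16 ≡ 256^2 = 65536 ≡ 1230 (mod 2923)
2^32 ≡ 1230^2 = 1512900 ≡ 1709 (mod 2923)
2^64 ≡ 1709^2 = 2920681 ≡ 604 (mod 2923)
2^128 ≡ 604^2 = 364816 ≡ 2364 (mod 2923)
2^256 ≡ 2364^2 = 5588496 ≡ 2643 (mod 2923)
2^512 ≡ 2643^2 = 6985449 ≡ 2402 (mod 2923)
2^1024 ≡ 2402^2 = 5769604 ≡ 2525 (mod 2923)
2^2048 ≡ 2525^2 = 6375625 ≡ 562 (mod 2923)
2922 = 2048 + 512 + 256 + 64 + 32 + 8 + 2 in binary powers of 2.
So 2^2922 ≡ 562 · 2402 · 2643 · 604 · 1709 · 256 · 4 ≡ 2617 (mod 2923).
Since 2617 ≠ 1, base 2 is a Fermat witness: 2923 is composite.

2617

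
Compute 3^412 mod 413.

375

3^1 ≡ 3 (mod 413)
3^2 ≡ 3^2 = 9 ≡ 9 (mod 413)
3^4 ≡ 9^2 = 81 ≡ 81 (mod 413)
3^8 ≡ 81^2 = 6561 ≡ 366 (mod 413)
3^16 ≡ 366^2 = 133956 ≡ 144 (mod 413)
3^32 ≡ 144^2 = 20736 ≡ 86 (mod 413)
3^64 ≡ 86^2 = 7396 ≡ 375 (mod 413)
3^128 ≡ 375^2 = 140625 ≡ 205 (mod 413)
3^256 ≡ 205^2 = 42025 ≡ 312 (mod 413)
412 = 256 + 128 + 16 + 8 + 4 in binary powers of 2.
So 3^412 ≡ 312 · 205 · 144 · 366 · 81 ≡ 375 (mod 413).
Since 375 ≠ 1, base 3 is a Fermat witness: 413 is composite.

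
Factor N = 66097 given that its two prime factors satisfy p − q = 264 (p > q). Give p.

Since p = q + 264, we have 66097 = q(q + 264), so q² + 264q − 66097 = 0.
Discriminant: 264² + 4·66097 = 69696 + 264388 = 334084; √334084 = 578.
q = (−264 + 578)/2 = 157, and p = q + 264 = 421.
Check: 157 · 421 = 66097.

421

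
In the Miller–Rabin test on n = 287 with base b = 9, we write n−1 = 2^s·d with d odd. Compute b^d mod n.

32

287 − 1 = 286 = 2^1 · 143, so d = 143.
9^1 ≡ 9 (mod 287)
9^2 ≡ 9^2 = 81 ≡ 81 (mod 287)
9^4 ≡ 81^2 = 6561 ≡ 247 (mod 287)
9^8 ≡ 247^2 = 61009 ≡ 165 (mod 287)
9^16 ≡ 165^2 = 27225 ≡ 247 (mod 287)
9^32 ≡ 247^2 = 61009 ≡ 165 (mod 287)
9^64 ≡ 165^2 = 27225 ≡ 247 (mod 287)
9^128 ≡ 247^2 = 61009 ≡ 165 (mod 287)
143 = 128 + 8 + 4 + 2 + 1 in binary powers of 2.
So 9^143 ≡ 165 · 165 · 247 · 81 · 9 ≡ 32 (mod 287).
Squaring chain: 32; never reaches −1, so base 9 is a Miller–Rabin witness that 287 is composite.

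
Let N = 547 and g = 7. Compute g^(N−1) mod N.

1

7^1 ≡ 7 (mod 547)
7^2 ≡ 7^2 = 49 ≡ 49 (mod 547)
7^4 ≡ 49^2 = 2401 ≡ 213 (mod 547)
7^8 ≡ 213^2 = 45369 ≡ 515 (mod 547)
7^16 ≡ 515^2 = 265225 ≡ 477 (mod 547)
7^32 ≡ 477^2 = 227529 ≡ 524 (mod 547)
7^64 ≡ 524^2 = 274576 ≡ 529 (mod 547)
7^128 ≡ 529^2 = 279841 ≡ 324 (mod 547)
7^256 ≡ 324^2 = 104976 ≡ 499 (mod 547)
7^512 ≡ 499^2 = 249001 ≡ 116 (mod 547)
546 = 512 + 32 + 2 in binary powers of 2.
So 7^546 ≡ 116 · 524 · 49 ≡ 1 (mod 547).
Since the result is 1, base 7 gives no evidence that 547 is composite.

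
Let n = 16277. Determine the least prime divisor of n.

16277 is odd.
Digit sum 23, not divisible by 3.
Ends in 7: not divisible by 5.
7: 16277 = 7·2325 + 2
11: 16277 = 11·1479 + 8
13: 16277 = 13·1252 + 1
17: 16277 = 17·957 + 8
19: 16277 = 19·856 + 13
23: 16277 = 23·707 + 16
29: 16277 = 29·561 + 8
31: 16277 = 31·525 + 2
37: 16277 = 37·439 + 34
41: 16277 = 41·397

41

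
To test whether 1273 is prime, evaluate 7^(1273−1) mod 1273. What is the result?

7^1 ≡ 7 (mod 1273)
7^2 ≡ 7^2 = 49 ≡ 49 (mod 1273)
7^4 ≡ 49^2 = 2401 ≡ 1128 (mod 1273)
7^8 ≡ 1128^2 = 1272384 ≡ 657 (mod 1273)
7^16 ≡ 657^2 = 431649 ≡ 102 (mod 1273)
7^32 ≡ 102^2 = 10404 ≡ 220 (mod 1273)
7^64 ≡ 220^2 = 48400 ≡ 26 (mod 1273)
7^128 ≡ 26^2 = 676 ≡ 676 (mod 1273)
7^256 ≡ 676^2 = 456976 ≡ 1242 (mod 1273)
7^512 ≡ 1242^2 = 1542564 ≡ 961 (mod 1273)
7^1024 ≡ 961^2 = 923521 ≡ 596 (mod 1273)
1272 = 1024 + 128 + 64 + 32 + 16 + 8 in binary powers of 2.
So 7^1272 ≡ 596 · 676 · 26 · 220 · 102 · 657 ≡ 1179 (mod 1273).
Since 1179 ≠ 1, base 7 is a Fermat witness: 1273 is composite.

1179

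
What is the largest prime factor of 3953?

3953 = 59 · 67
67 is prime.
So 3953 = 59 · 67; the largest prime factor is 67.

67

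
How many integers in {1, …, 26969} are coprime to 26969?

26640

Factor: 26969 = 149 · 181.
φ(26969) = (149−1) · (181−1) = 148 · 180 = 26640.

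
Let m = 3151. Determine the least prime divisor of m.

23

3151 is odd.
Digit sum 10, not divisible by 3.
Ends in 1: not divisible by 5.
7: 3151 = 7·450 + 1
11: 3151 = 11·286 + 5
13: 3151 = 13·242 + 5
17: 3151 = 17·185 + 6
19: 3151 = 19·165 + 16
23: 3151 = 23·137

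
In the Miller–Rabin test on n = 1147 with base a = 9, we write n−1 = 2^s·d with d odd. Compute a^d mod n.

1147 − 1 = 1146 = 2^1 · 573, so d = 573.
9^1 ≡ 9 (mod 1147)
9^2 ≡ 9^2 = 81 ≡ 81 (mod 1147)
9^4 ≡ 81^2 = 6561 ≡ 826 (mod 1147)
9^8 ≡ 826^2 = 682276 ≡ 958 (mod 1147)
9^16 ≡ 958^2 = 917764 ≡ 164 (mod 1147)
9^32 ≡ 164^2 = 26896 ≡ 515 (mod 1147)
9^64 ≡ 515^2 = 265225 ≡ 268 (mod 1147)
9^128 ≡ 268^2 = 71824 ≡ 710 (mod 1147)
9^256 ≡ 710^2 = 504100 ≡ 567 (mod 1147)
9^512 ≡ 567^2 = 321489 ≡ 329 (mod 1147)
573 = 512 + 32 + 16 + 8 + 4 + 1 in binary powers of 2.
So 9^573 ≡ 329 · 515 · 164 · 958 · 826 · 9 ≡ 47 (mod 1147).
Squaring chain: 47; never reaches −1, so base 9 is a Miller–Rabin witness that 1147 is composite.

47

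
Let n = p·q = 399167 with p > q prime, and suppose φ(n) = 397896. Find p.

φ(n) = (p−1)(q−1) = n − (p+q) + 1, so p + q = 399167 − 397896 + 1 = 1272.
p and q are the roots of t² − 1272t + 399167 = 0.
Discriminant: 1272² − 4·399167 = 1617984 − 1596668 = 21316; √21316 = 146.
q = (1272 − 146)/2 = 563, p = (1272 + 146)/2 = 709.
Check: 563 · 709 = 399167.

709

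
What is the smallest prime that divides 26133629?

83

26133629 is odd.
Digit sum 32, not divisible by 3.
Ends in 9: not divisible by 5.
7: 26133629 = 7·3733375 + 4
11: 26133629 = 11·2375784 + 5
13: 26133629 = 13·2010279 + 2
17: 26133629 = 17·1537272 + 5
19: 26133629 = 19·1375454 + 3
23: 26133629 = 23·1136244 + 17
29: 26133629 = 29·901159 + 18
31: 26133629 = 31·843020 + 9
37: 26133629 = 37·706314 + 11
41: 26133629 = 41·637405 + 24
43: 26133629 = 43·607758 + 35
47: 26133629 = 47·556034 + 31
53: 26133629 = 53·493087 + 18
59: 26133629 = 59·442942 + 51
61: 26133629 = 61·428420 + 9
67: 26133629 = 67·390054 + 11
71: 26133629 = 71·368079 + 20
73: 26133629 = 73·357994 + 67
79: 26133629 = 79·330805 + 34
83: 26133629 = 83·314863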